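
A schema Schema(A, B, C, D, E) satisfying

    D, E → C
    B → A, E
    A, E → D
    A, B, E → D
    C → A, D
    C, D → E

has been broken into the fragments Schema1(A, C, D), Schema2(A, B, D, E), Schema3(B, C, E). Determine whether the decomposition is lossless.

Chase test. Columns are A, B, C, D, E; row i has aⱼ where attribute j ∈ Schemai, else bᵢⱼ.
Initial tableau (one row per fragment):
  row 1: a1 b12 a3 a4 b15
  row 2: a1 a2 b23 a4 a5
  row 3: b31 a2 a3 b34 a5
Rows 2 and 3 agree on B; apply B→A, E and equate their A, E entries.
Rows 2 and 3 agree on A, E; apply A, E→D and equate their D entries.
Rows 1 and 3 agree on C, D; apply C, D→E and equate their E entries.
Rows 1 and 2 agree on D, E; apply D, E→C and equate their C entries.
Row 2 is now all distinguished symbols — the join is lossless.

Yes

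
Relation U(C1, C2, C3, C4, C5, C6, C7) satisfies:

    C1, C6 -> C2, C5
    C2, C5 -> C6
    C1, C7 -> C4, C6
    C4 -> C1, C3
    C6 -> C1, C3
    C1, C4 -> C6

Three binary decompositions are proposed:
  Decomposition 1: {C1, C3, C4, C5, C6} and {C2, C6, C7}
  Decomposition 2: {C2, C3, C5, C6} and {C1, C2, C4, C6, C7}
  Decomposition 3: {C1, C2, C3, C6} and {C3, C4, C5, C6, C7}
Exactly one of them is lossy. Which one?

Decomposition 1

Decomposition 1: common = {C6}, closure = {C1, C2, C3, C5, C6} → lossy.
Decomposition 2: common = {C2, C6}, closure = {C1, C2, C3, C5, C6} → lossless.
Decomposition 3: common = {C3, C6}, closure = {C1, C2, C3, C5, C6} → lossless.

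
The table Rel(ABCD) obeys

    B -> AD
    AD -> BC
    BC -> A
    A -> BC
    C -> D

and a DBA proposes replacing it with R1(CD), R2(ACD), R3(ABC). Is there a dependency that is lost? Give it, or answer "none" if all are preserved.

B → AD: restricted closure across fragments reaches AD.
AD → BC: restricted closure across fragments reaches BC.
BC → A lies within R3.
A → BC lies within R3.
C → D lies within R1.
Every dependency is enforceable on the fragments, so the decomposition is dependency-preserving.

none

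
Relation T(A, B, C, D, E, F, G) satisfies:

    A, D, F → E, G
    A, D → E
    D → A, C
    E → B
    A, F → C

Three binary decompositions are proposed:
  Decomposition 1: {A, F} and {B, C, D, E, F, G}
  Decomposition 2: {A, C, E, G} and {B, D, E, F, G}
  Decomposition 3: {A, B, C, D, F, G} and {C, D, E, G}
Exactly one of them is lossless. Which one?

Decomposition 3

Decomposition 1: common = {F}, closure = {F} → lossy.
Decomposition 2: common = {E, G}, closure = {B, E, G} → lossy.
Decomposition 3: common = {C, D, G}, closure = {A, B, C, D, E, G} → lossless.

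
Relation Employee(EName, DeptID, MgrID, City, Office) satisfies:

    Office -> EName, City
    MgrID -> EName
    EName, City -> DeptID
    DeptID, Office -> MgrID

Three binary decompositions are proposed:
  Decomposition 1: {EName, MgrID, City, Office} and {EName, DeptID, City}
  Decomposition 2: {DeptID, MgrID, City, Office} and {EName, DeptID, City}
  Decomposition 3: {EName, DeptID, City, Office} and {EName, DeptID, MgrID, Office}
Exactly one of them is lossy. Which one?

Decomposition 2

Decomposition 1: common = {EName, City}, closure = {EName, DeptID, City} → lossless.
Decomposition 2: common = {DeptID, City}, closure = {DeptID, City} → lossy.
Decomposition 3: common = {EName, DeptID, Office}, closure = {EName, DeptID, MgrID, City, Office} → lossless.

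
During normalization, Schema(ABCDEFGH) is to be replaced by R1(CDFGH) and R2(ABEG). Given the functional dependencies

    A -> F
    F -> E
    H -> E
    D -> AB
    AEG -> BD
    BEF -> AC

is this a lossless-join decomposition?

Common attributes: R1 ∩ R2 = {G}.
No dependency enlarges {G}, so (G)⁺ = {G}.
The closure contains neither all of R1 = {CDFGH} nor all of R2 = {ABEG}, so the common attributes are not a superkey of either fragment. The join is lossy.

No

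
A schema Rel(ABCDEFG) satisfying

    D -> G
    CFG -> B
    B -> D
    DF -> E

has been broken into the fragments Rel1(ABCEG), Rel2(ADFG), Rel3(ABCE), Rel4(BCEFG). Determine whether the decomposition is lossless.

Chase test. Columns are ABCDEFG; row i has aⱼ where attribute j ∈ Reli, else bᵢⱼ.
Initial tableau (one row per fragment):
  row 1: a1 a2 a3 b14 a5 b16 a7
  row 2: a1 b22 b23 a4 b25 a6 a7
  row 3: a1 a2 a3 b34 a5 b36 b37
  row 4: b41 a2 a3 b44 a5 a6 a7
Rows 1 and 3 agree on B; apply B→D and equate their D entries.
Rows 1 and 4 agree on B; apply B→D and equate their D entries.
Rows 1 and 3 agree on D; apply D→G and equate their G entries.
No row becomes fully distinguished — the join is lossy.

No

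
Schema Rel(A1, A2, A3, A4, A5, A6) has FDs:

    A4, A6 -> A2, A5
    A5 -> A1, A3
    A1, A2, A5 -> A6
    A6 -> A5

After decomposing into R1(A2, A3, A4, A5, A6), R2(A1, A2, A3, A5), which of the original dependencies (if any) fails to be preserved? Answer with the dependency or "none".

none

A4, A6 → A2, A5 lies within R1.
A5 → A1, A3 lies within R2.
A1, A2, A5 → A6: restricted closure across fragments reaches A6.
A6 → A5 lies within R1.
Every dependency is enforceable on the fragments, so the decomposition is dependency-preserving.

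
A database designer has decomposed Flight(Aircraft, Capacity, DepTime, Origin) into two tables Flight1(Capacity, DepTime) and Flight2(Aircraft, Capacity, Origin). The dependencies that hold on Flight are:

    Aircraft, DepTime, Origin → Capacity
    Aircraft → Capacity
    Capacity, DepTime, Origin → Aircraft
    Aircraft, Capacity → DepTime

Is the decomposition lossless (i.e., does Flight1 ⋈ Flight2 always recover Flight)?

No

Common attributes: Flight1 ∩ Flight2 = {Capacity}.
No dependency enlarges {Capacity}, so (Capacity)⁺ = {Capacity}.
The closure contains neither all of Flight1 = {Capacity, DepTime} nor all of Flight2 = {Aircraft, Capacity, Origin}, so the common attributes are not a superkey of either fragment. The join is lossy.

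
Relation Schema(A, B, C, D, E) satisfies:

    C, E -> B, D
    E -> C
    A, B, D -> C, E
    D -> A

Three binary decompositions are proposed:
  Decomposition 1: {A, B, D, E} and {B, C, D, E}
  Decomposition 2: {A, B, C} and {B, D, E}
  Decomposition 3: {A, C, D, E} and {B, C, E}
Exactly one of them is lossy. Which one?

Decomposition 1: common = {B, D, E}, closure = {A, B, C, D, E} → lossless.
Decomposition 2: common = {B}, closure = {B} → lossy.
Decomposition 3: common = {C, E}, closure = {A, B, C, D, E} → lossless.

Decomposition 2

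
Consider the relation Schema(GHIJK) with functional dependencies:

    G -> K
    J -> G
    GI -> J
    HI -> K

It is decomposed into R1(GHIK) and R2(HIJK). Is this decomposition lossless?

No

Common attributes: R1 ∩ R2 = {HIK}.
No dependency enlarges {HIK}, so (HIK)⁺ = {HIK}.
The closure contains neither all of R1 = {GHIK} nor all of R2 = {HIJK}, so the common attributes are not a superkey of either fragment. The join is lossy.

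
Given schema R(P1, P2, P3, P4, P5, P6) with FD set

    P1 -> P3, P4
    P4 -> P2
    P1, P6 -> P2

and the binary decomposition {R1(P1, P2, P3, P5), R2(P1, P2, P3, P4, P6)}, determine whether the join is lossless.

No

Common attributes: R1 ∩ R2 = {P1, P2, P3}.
Closure of {P1, P2, P3}: P1 → P3, P4 applies, adding P4. So (P1, P2, P3)⁺ = {P1, P2, P3, P4}.
The closure contains neither all of R1 = {P1, P2, P3, P5} nor all of R2 = {P1, P2, P3, P4, P6}, so the common attributes are not a superkey of either fragment. The join is lossy.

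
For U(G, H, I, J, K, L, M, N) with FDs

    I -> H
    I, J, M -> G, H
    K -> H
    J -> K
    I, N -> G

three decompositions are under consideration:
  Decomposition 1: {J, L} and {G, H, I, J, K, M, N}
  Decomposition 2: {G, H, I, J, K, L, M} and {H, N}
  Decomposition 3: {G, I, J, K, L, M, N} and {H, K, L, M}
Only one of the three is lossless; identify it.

Decomposition 3

Decomposition 1: common = {J}, closure = {H, J, K} → lossy.
Decomposition 2: common = {H}, closure = {H} → lossy.
Decomposition 3: common = {K, L, M}, closure = {H, K, L, M} → lossless.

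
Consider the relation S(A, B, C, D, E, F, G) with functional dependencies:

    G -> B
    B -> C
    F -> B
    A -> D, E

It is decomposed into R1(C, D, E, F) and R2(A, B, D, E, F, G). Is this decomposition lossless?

Common attributes: R1 ∩ R2 = {D, E, F}.
Closure of {D, E, F}: F → B applies, adding B; B → C applies, adding C. So (D, E, F)⁺ = {B, C, D, E, F}.
This closure contains every attribute of R1, so R1 ∩ R2 → R1. The join is lossless.

Yes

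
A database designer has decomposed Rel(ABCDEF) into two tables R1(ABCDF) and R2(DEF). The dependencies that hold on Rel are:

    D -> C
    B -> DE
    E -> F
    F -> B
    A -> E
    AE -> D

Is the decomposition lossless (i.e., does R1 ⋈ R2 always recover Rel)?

Yes

Common attributes: R1 ∩ R2 = {DF}.
Closure of {DF}: D → C applies, adding C; F → B applies, adding B; B → DE applies, adding E. So (DF)⁺ = {BCDEF}.
This closure contains every attribute of R2, so R1 ∩ R2 → R2. The join is lossless.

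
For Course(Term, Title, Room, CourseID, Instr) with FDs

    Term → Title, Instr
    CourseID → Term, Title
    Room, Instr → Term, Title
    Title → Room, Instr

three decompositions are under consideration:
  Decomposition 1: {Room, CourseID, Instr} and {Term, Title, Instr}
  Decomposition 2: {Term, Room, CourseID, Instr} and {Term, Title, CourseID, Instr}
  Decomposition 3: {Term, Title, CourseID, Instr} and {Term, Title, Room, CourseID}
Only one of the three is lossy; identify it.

Decomposition 1

Decomposition 1: common = {Instr}, closure = {Instr} → lossy.
Decomposition 2: common = {Term, CourseID, Instr}, closure = {Term, Title, Room, CourseID, Instr} → lossless.
Decomposition 3: common = {Term, Title, CourseID}, closure = {Term, Title, Room, CourseID, Instr} → lossless.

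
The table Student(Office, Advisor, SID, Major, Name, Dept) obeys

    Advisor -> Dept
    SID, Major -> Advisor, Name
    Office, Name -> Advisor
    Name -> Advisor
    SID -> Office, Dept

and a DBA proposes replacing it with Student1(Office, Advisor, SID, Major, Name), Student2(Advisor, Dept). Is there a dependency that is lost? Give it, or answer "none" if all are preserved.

Check SID → Office, Dept: no single fragment contains all of {Office, SID, Dept}, and the restricted closure of {SID} across the fragments never reaches {Office, Dept}.
Advisor → Dept is preserved.
SID, Major → Advisor, Name is preserved.
Office, Name → Advisor is preserved.
Name → Advisor is preserved.

SID -> Office, Dept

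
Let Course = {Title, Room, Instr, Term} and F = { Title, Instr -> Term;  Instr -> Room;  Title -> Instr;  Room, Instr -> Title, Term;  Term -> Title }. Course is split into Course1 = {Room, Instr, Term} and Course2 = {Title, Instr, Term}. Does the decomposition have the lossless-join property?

Common attributes: Course1 ∩ Course2 = {Instr, Term}.
Closure of {Instr, Term}: Instr → Room applies, adding Room; Room, Instr → Title, Term applies, adding Title. So (Instr, Term)⁺ = {Title, Room, Instr, Term}.
This closure contains every attribute of Course1, so Course1 ∩ Course2 → Course1. The join is lossless.

Yes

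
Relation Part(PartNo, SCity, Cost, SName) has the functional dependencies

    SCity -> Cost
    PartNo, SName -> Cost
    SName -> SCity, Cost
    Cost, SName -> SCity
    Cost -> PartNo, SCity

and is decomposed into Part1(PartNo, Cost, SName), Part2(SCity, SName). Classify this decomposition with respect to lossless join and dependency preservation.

Lossless test: (SName)⁺ = {PartNo, SCity, Cost, SName}, which contains all of one fragment — lossless.
Dependency preservation: the restricted closure of {SCity} across the fragments never reaches {Cost}, so SCity → Cost cannot be enforced without a join — not preserved.

lossless but not dependency-preserving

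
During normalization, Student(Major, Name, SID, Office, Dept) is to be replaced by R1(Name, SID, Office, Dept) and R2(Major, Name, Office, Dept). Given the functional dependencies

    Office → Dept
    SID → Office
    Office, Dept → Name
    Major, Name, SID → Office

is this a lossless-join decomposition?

Common attributes: R1 ∩ R2 = {Name, Office, Dept}.
No dependency enlarges {Name, Office, Dept}, so (Name, Office, Dept)⁺ = {Name, Office, Dept}.
The closure contains neither all of R1 = {Name, SID, Office, Dept} nor all of R2 = {Major, Name, Office, Dept}, so the common attributes are not a superkey of either fragment. The join is lossy.

No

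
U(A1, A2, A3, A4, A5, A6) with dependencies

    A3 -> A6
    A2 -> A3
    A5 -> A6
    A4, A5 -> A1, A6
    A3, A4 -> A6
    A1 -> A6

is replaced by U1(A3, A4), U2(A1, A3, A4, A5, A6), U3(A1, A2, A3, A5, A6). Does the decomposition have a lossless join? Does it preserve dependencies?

lossy but dependency-preserving

Lossless test (chase): Rows 1 and 2 agree on A3; apply A3→A6 and equate their A6 entries. No row becomes fully distinguished — the join is lossy.
Dependency preservation: every FD's attributes lie within a single fragment, so each can be enforced locally — preserved.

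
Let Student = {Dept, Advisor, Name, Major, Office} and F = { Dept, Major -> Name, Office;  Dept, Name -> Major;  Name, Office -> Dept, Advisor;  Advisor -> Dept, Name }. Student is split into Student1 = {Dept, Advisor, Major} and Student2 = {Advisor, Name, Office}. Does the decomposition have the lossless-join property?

Yes

Common attributes: Student1 ∩ Student2 = {Advisor}.
Closure of {Advisor}: Advisor → Dept, Name applies, adding Dept, Name; Dept, Name → Major applies, adding Major; Dept, Major → Name, Office applies, adding Office. So (Advisor)⁺ = {Dept, Advisor, Name, Major, Office}.
This closure contains every attribute of Student1, so Student1 ∩ Student2 → Student1. The join is lossless.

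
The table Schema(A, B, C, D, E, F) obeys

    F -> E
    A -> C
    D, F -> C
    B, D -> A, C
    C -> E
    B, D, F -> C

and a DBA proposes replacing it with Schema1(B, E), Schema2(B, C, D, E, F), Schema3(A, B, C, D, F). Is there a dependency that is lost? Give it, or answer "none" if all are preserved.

none

F → E lies within Schema2.
A → C lies within Schema3.
D, F → C lies within Schema2.
B, D → A, C lies within Schema3.
C → E lies within Schema2.
B, D, F → C lies within Schema2.
Every dependency is enforceable on the fragments, so the decomposition is dependency-preserving.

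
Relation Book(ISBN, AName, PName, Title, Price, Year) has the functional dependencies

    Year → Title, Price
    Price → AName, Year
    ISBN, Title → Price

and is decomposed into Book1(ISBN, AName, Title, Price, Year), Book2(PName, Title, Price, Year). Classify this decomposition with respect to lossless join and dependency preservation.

lossy but dependency-preserving

Lossless test: (Title, Price, Year)⁺ = {AName, Title, Price, Year}, which is a superkey of neither fragment — lossy.
Dependency preservation: every FD's attributes lie within a single fragment, so each can be enforced locally — preserved.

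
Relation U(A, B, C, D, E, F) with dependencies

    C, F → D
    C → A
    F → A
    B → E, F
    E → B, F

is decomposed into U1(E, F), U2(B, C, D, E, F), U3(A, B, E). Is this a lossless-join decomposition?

Chase test. Columns are A, B, C, D, E, F; row i has aⱼ where attribute j ∈ Ui, else bᵢⱼ.
Initial tableau (one row per fragment):
  row 1: b11 b12 b13 b14 a5 a6
  row 2: b21 a2 a3 a4 a5 a6
  row 3: a1 a2 b33 b34 a5 b36
Rows 1 and 2 agree on F; apply F→A and equate their A entries.
Rows 2 and 3 agree on B; apply B→E, F and equate their E, F entries.
Rows 1 and 2 agree on E; apply E→B, F and equate their B, F entries.
Rows 1 and 3 agree on F; apply F→A and equate their A entries.
Row 2 is now all distinguished symbols — the join is lossless.

Yes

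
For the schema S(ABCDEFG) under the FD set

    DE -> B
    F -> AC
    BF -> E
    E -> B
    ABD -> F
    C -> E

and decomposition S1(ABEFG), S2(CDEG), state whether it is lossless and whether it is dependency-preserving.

Lossless test: (EG)⁺ = {BEG}, which is a superkey of neither fragment — lossy.
Dependency preservation: the restricted closure of {F} across the fragments never reaches {AC}, so F → AC cannot be enforced without a join — not preserved.

lossy and not dependency-preserving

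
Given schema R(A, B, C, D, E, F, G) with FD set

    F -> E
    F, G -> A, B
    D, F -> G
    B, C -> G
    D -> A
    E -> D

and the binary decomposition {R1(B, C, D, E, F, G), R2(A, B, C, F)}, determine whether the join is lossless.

Yes

Common attributes: R1 ∩ R2 = {B, C, F}.
Closure of {B, C, F}: F → E applies, adding E; B, C → G applies, adding G; E → D applies, adding D; F, G → A, B applies, adding A. So (B, C, F)⁺ = {A, B, C, D, E, F, G}.
This closure contains every attribute of R1, so R1 ∩ R2 → R1. The join is lossless.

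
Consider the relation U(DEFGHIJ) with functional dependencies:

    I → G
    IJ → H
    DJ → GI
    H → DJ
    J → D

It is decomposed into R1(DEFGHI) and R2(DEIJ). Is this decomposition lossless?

Common attributes: R1 ∩ R2 = {DEI}.
Closure of {DEI}: I → G applies, adding G. So (DEI)⁺ = {DEGI}.
The closure contains neither all of R1 = {DEFGHI} nor all of R2 = {DEIJ}, so the common attributes are not a superkey of either fragment. The join is lossy.

No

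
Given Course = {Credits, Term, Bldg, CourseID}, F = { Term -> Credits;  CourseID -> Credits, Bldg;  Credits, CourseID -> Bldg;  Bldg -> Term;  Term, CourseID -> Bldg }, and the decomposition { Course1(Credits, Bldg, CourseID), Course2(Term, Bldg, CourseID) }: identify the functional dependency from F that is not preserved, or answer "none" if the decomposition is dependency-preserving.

Term -> Credits

Check Term → Credits: no single fragment contains all of {Credits, Term}, and the restricted closure of {Term} across the fragments never reaches {Credits}.
CourseID → Credits, Bldg is preserved.
Credits, CourseID → Bldg is preserved.
Bldg → Term is preserved.
Term, CourseID → Bldg is preserved.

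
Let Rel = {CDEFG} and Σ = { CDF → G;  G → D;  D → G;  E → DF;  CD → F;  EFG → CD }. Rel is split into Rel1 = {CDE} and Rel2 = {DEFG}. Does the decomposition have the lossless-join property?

Yes

Common attributes: Rel1 ∩ Rel2 = {DE}.
Closure of {DE}: D → G applies, adding G; E → DF applies, adding F; EFG → CD applies, adding C. So (DE)⁺ = {CDEFG}.
This closure contains every attribute of Rel1, so Rel1 ∩ Rel2 → Rel1. The join is lossless.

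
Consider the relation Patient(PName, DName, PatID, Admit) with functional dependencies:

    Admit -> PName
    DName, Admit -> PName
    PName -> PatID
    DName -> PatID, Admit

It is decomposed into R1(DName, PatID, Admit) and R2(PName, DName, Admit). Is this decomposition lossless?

Yes

Common attributes: R1 ∩ R2 = {DName, Admit}.
Closure of {DName, Admit}: Admit → PName applies, adding PName; PName → PatID applies, adding PatID. So (DName, Admit)⁺ = {PName, DName, PatID, Admit}.
This closure contains every attribute of R1, so R1 ∩ R2 → R1. The join is lossless.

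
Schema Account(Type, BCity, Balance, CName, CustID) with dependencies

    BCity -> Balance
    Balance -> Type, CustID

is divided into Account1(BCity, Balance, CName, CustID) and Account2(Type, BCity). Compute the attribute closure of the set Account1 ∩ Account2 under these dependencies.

Account1 ∩ Account2 = {BCity}.
BCity → Balance applies, adding Balance
Balance → Type, CustID applies, adding Type, CustID
Closure: {Type, BCity, Balance, CustID}.

Type, BCity, Balance, CustID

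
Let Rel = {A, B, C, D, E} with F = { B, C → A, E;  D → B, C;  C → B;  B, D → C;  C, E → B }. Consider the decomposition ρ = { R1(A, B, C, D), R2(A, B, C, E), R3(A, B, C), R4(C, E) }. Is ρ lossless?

Chase test. Columns are A, B, C, D, E; row i has aⱼ where attribute j ∈ Ri, else bᵢⱼ.
Initial tableau (one row per fragment):
  row 1: a1 a2 a3 a4 b15
  row 2: a1 a2 a3 b24 a5
  row 3: a1 a2 a3 b34 b35
  row 4: b41 b42 a3 b44 a5
Rows 1 and 2 agree on B, C; apply B, C→A, E and equate their A, E entries.
Rows 1 and 3 agree on B, C; apply B, C→A, E and equate their A, E entries.
Rows 1 and 4 agree on C; apply C→B and equate their B entries.
Rows 1 and 4 agree on B, C; apply B, C→A, E and equate their A, E entries.
Row 1 is now all distinguished symbols — the join is lossless.

Yes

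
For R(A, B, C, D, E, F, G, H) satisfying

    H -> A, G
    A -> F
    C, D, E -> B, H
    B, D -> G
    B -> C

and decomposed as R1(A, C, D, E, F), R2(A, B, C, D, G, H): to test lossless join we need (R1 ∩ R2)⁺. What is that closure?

R1 ∩ R2 = {A, C, D}.
A → F applies, adding F
Closure: {A, C, D, F}.

A, C, D, F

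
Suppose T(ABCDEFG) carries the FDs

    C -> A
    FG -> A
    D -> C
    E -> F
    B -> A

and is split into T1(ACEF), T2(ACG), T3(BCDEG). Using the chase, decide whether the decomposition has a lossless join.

Yes

Chase test. Columns are ABCDEFG; row i has aⱼ where attribute j ∈ Ti, else bᵢⱼ.
Initial tableau (one row per fragment):
  row 1: a1 b12 a3 b14 a5 a6 b17
  row 2: a1 b22 a3 b24 b25 b26 a7
  row 3: b31 a2 a3 a4 a5 b36 a7
Rows 1 and 3 agree on C; apply C→A and equate their A entries.
Rows 1 and 3 agree on E; apply E→F and equate their F entries.
Row 3 is now all distinguished symbols — the join is lossless.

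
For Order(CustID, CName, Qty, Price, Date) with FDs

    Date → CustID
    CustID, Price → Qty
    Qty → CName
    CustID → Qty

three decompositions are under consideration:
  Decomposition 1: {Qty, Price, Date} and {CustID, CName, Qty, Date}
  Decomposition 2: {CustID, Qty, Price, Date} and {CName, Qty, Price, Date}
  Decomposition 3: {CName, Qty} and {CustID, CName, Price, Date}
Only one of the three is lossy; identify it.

Decomposition 3

Decomposition 1: common = {Qty, Date}, closure = {CustID, CName, Qty, Date} → lossless.
Decomposition 2: common = {Qty, Price, Date}, closure = {CustID, CName, Qty, Price, Date} → lossless.
Decomposition 3: common = {CName}, closure = {CName} → lossy.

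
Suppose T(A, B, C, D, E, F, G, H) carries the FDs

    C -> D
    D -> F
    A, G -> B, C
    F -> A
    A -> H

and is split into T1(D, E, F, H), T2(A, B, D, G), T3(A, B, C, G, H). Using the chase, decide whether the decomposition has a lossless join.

No

Chase test. Columns are A, B, C, D, E, F, G, H; row i has aⱼ where attribute j ∈ Ti, else bᵢⱼ.
Initial tableau (one row per fragment):
  row 1: b11 b12 b13 a4 a5 a6 b17 a8
  row 2: a1 a2 b23 a4 b25 b26 a7 b28
  row 3: a1 a2 a3 b34 b35 b36 a7 a8
Rows 1 and 2 agree on D; apply D→F and equate their F entries.
Rows 2 and 3 agree on A, G; apply A, G→B, C and equate their B, C entries.
Rows 1 and 2 agree on F; apply F→A and equate their A entries.
Rows 1 and 2 agree on A; apply A→H and equate their H entries.
Rows 2 and 3 agree on C; apply C→D and equate their D entries.
Rows 1 and 3 agree on D; apply D→F and equate their F entries.
No row becomes fully distinguished — the join is lossy.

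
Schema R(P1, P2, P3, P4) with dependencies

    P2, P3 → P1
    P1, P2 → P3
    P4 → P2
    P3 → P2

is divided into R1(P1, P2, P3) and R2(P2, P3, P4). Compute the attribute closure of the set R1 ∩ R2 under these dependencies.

P1, P2, P3

R1 ∩ R2 = {P2, P3}.
P2, P3 → P1 applies, adding P1
Closure: {P1, P2, P3}.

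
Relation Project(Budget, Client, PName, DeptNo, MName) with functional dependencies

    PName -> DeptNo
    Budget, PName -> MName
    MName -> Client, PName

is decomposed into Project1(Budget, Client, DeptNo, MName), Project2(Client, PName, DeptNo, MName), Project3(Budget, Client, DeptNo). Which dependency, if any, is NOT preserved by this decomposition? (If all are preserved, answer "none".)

Check Budget, PName → MName: no single fragment contains all of {Budget, PName, MName}, and the restricted closure of {Budget, PName} across the fragments never reaches {MName}.
PName → DeptNo is preserved.
MName → Client, PName is preserved.

Budget, PName -> MName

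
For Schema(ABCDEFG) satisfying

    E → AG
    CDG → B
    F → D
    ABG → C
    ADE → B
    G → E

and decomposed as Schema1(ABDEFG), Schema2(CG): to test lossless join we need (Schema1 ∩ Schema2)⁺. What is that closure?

Schema1 ∩ Schema2 = {G}.
G → E applies, adding E
E → AG applies, adding A
Closure: {AEG}.

AEG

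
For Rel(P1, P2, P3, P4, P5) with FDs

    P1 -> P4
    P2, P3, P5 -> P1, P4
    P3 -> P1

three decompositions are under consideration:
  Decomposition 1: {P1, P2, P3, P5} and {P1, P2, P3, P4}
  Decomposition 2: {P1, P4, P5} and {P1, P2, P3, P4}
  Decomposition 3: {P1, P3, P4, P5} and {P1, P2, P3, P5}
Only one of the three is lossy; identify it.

Decomposition 2

Decomposition 1: common = {P1, P2, P3}, closure = {P1, P2, P3, P4} → lossless.
Decomposition 2: common = {P1, P4}, closure = {P1, P4} → lossy.
Decomposition 3: common = {P1, P3, P5}, closure = {P1, P3, P4, P5} → lossless.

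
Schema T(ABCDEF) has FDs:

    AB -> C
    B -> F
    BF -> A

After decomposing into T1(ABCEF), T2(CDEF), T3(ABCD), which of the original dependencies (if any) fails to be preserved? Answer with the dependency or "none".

AB → C lies within T1.
B → F lies within T1.
BF → A lies within T1.
Every dependency is enforceable on the fragments, so the decomposition is dependency-preserving.

none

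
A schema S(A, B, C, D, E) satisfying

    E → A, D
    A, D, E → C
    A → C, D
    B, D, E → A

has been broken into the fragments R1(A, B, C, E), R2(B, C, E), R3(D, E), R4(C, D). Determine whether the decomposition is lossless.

Chase test. Columns are A, B, C, D, E; row i has aⱼ where attribute j ∈ Ri, else bᵢⱼ.
Initial tableau (one row per fragment):
  row 1: a1 a2 a3 b14 a5
  row 2: b21 a2 a3 b24 a5
  row 3: b31 b32 b33 a4 a5
  row 4: b41 b42 a3 a4 b45
Rows 1 and 2 agree on E; apply E→A, D and equate their A, D entries.
Rows 1 and 3 agree on E; apply E→A, D and equate their A, D entries.
Rows 1 and 3 agree on A, D, E; apply A, D, E→C and equate their C entries.
Row 1 is now all distinguished symbols — the join is lossless.

Yes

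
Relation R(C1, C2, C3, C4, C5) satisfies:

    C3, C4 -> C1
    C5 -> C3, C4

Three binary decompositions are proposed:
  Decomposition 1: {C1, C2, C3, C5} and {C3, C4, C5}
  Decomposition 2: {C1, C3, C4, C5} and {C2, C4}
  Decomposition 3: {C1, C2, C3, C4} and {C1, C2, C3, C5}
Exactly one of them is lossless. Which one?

Decomposition 1: common = {C3, C5}, closure = {C1, C3, C4, C5} → lossless.
Decomposition 2: common = {C4}, closure = {C4} → lossy.
Decomposition 3: common = {C1, C2, C3}, closure = {C1, C2, C3} → lossy.

Decomposition 1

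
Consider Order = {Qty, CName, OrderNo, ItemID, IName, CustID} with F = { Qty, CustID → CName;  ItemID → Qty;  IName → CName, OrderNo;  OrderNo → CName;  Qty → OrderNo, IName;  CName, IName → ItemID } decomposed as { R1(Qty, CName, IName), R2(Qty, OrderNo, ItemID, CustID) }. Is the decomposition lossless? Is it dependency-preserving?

lossless but not dependency-preserving

Lossless test: (Qty)⁺ = {Qty, CName, OrderNo, ItemID, IName}, which contains all of one fragment — lossless.
Dependency preservation: the restricted closure of {OrderNo} across the fragments never reaches {CName}, so OrderNo → CName cannot be enforced without a join — not preserved.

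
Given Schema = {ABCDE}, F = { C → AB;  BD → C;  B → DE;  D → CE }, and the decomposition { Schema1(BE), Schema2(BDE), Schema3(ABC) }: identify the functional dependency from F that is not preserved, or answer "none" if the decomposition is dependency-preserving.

C → AB lies within Schema3.
BD → C: restricted closure across fragments reaches C.
B → DE lies within Schema2.
D → CE: restricted closure across fragments reaches CE.
Every dependency is enforceable on the fragments, so the decomposition is dependency-preserving.

none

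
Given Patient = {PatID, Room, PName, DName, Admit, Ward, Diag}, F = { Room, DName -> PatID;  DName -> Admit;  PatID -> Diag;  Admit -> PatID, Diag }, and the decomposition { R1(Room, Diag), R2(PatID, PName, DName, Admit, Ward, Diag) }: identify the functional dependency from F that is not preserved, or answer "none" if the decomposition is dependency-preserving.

Room, DName → PatID: restricted closure across fragments reaches PatID.
DName → Admit lies within R2.
PatID → Diag lies within R2.
Admit → PatID, Diag lies within R2.
Every dependency is enforceable on the fragments, so the decomposition is dependency-preserving.

none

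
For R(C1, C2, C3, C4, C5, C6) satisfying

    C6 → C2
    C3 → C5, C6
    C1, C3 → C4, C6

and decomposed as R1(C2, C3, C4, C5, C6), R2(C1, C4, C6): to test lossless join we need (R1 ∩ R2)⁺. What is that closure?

C2, C4, C6

R1 ∩ R2 = {C4, C6}.
C6 → C2 applies, adding C2
Closure: {C2, C4, C6}.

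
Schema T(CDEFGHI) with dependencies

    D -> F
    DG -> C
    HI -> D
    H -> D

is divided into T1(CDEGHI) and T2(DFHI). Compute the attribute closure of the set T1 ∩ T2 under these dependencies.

DFHI

T1 ∩ T2 = {DHI}.
D → F applies, adding F
Closure: {DFHI}.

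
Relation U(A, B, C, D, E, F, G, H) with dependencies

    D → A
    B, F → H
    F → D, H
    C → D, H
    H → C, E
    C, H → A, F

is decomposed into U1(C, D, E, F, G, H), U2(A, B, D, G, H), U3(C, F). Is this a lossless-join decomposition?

Chase test. Columns are A, B, C, D, E, F, G, H; row i has aⱼ where attribute j ∈ Ui, else bᵢⱼ.
Initial tableau (one row per fragment):
  row 1: b11 b12 a3 a4 a5 a6 a7 a8
  row 2: a1 a2 b23 a4 b25 b26 a7 a8
  row 3: b31 b32 a3 b34 b35 a6 b37 b38
Rows 1 and 2 agree on D; apply D→A and equate their A entries.
Rows 1 and 3 agree on F; apply F→D, H and equate their D, H entries.
Rows 1 and 2 agree on H; apply H→C, E and equate their C, E entries.
Rows 1 and 3 agree on H; apply H→C, E and equate their C, E entries.
Rows 1 and 2 agree on C, H; apply C, H→A, F and equate their A, F entries.
Rows 1 and 3 agree on C, H; apply C, H→A, F and equate their A, F entries.
Row 2 is now all distinguished symbols — the join is lossless.

Yes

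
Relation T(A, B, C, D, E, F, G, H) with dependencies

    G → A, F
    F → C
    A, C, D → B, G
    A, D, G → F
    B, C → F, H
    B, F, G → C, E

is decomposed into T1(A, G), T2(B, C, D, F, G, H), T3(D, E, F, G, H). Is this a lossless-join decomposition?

Chase test. Columns are A, B, C, D, E, F, G, H; row i has aⱼ where attribute j ∈ Ti, else bᵢⱼ.
Initial tableau (one row per fragment):
  row 1: a1 b12 b13 b14 b15 b16 a7 b18
  row 2: b21 a2 a3 a4 b25 a6 a7 a8
  row 3: b31 b32 b33 a4 a5 a6 a7 a8
Rows 1 and 2 agree on G; apply G→A, F and equate their A, F entries.
Rows 1 and 3 agree on G; apply G→A, F and equate their A, F entries.
Rows 1 and 2 agree on F; apply F→C and equate their C entries.
Rows 1 and 3 agree on F; apply F→C and equate their C entries.
Rows 2 and 3 agree on A, C, D; apply A, C, D→B, G and equate their B, G entries.
Rows 2 and 3 agree on B, F, G; apply B, F, G→C, E and equate their C, E entries.
Row 2 is now all distinguished symbols — the join is lossless.

Yes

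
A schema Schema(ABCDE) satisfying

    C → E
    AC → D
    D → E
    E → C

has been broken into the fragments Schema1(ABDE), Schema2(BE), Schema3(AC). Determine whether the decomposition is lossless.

Chase test. Columns are ABCDE; row i has aⱼ where attribute j ∈ Schemai, else bᵢⱼ.
Initial tableau (one row per fragment):
  row 1: a1 a2 b13 a4 a5
  row 2: b21 a2 b23 b24 a5
  row 3: a1 b32 a3 b34 b35
Rows 1 and 2 agree on E; apply E→C and equate their C entries.
No row becomes fully distinguished — the join is lossy.

No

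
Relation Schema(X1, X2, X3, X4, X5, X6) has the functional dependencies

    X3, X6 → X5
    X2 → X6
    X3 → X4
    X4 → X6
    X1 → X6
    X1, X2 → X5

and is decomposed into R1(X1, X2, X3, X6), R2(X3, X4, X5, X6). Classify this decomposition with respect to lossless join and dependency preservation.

Lossless test: (X3, X6)⁺ = {X3, X4, X5, X6}, which contains all of one fragment — lossless.
Dependency preservation: the restricted closure of {X1, X2} across the fragments never reaches {X5}, so X1, X2 → X5 cannot be enforced without a join — not preserved.

lossless but not dependency-preserving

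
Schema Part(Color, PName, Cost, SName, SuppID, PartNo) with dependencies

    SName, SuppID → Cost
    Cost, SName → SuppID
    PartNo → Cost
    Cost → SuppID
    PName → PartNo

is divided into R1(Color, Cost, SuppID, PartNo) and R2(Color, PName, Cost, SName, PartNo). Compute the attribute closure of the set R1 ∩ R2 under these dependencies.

Color, Cost, SuppID, PartNo

R1 ∩ R2 = {Color, Cost, PartNo}.
Cost → SuppID applies, adding SuppID
Closure: {Color, Cost, SuppID, PartNo}.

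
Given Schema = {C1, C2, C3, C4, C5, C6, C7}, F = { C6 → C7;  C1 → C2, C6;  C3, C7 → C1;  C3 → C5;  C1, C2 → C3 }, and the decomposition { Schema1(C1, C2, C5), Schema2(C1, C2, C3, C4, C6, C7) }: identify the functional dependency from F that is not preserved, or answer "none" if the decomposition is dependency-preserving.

Check C3 → C5: no single fragment contains all of {C3, C5}, and the restricted closure of {C3} across the fragments never reaches {C5}.
C6 → C7 is preserved.
C1 → C2, C6 is preserved.
C3, C7 → C1 is preserved.
C1, C2 → C3 is preserved.

C3 → C5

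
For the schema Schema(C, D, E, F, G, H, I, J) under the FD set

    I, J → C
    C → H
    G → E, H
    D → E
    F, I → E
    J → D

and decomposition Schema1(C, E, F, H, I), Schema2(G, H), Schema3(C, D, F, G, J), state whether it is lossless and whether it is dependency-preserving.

Lossless test (chase): Rows 1 and 3 agree on C; apply C→H and equate their H entries. Rows 2 and 3 agree on G; apply G→E, H and equate their E, H entries. No row becomes fully distinguished — the join is lossy.
Dependency preservation: the restricted closure of {I, J} across the fragments never reaches {C}, so I, J → C cannot be enforced without a join — not preserved.

lossy and not dependency-preserving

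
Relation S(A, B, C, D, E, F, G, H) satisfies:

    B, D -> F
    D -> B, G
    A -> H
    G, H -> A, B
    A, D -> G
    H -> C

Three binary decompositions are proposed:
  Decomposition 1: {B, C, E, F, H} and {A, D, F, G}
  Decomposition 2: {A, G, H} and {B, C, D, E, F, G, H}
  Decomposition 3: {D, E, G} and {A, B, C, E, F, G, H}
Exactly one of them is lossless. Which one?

Decomposition 1: common = {F}, closure = {F} → lossy.
Decomposition 2: common = {G, H}, closure = {A, B, C, G, H} → lossless.
Decomposition 3: common = {E, G}, closure = {E, G} → lossy.

Decomposition 2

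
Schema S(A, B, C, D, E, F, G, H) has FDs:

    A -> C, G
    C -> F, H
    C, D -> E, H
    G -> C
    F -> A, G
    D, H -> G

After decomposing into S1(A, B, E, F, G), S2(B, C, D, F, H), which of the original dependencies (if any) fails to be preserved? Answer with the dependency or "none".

C, D -> E, H

Check C, D → E, H: no single fragment contains all of {C, D, E, H}, and the restricted closure of {C, D} across the fragments never reaches {E, H}.
A → C, G is preserved.
C → F, H is preserved.
G → C is preserved.
F → A, G is preserved.
D, H → G is preserved.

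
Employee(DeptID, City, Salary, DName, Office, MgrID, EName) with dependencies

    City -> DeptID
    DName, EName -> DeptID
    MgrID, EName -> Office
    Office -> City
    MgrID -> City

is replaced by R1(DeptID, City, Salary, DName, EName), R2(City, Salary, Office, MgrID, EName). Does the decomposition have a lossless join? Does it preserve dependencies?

lossy but dependency-preserving

Lossless test: (City, Salary, EName)⁺ = {DeptID, City, Salary, EName}, which is a superkey of neither fragment — lossy.
Dependency preservation: every FD's attributes lie within a single fragment, so each can be enforced locally — preserved.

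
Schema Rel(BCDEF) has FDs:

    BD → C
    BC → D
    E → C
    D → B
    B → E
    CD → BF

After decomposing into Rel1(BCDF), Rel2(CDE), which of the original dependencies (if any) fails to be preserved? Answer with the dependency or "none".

none

BD → C lies within Rel1.
BC → D lies within Rel1.
E → C lies within Rel2.
D → B lies within Rel1.
B → E: restricted closure across fragments reaches E.
CD → BF lies within Rel1.
Every dependency is enforceable on the fragments, so the decomposition is dependency-preserving.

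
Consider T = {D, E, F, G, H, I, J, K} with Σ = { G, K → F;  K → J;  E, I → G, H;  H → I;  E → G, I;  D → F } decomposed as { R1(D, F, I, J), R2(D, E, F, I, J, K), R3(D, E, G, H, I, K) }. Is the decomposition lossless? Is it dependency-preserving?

lossless but not dependency-preserving

Lossless test (chase): Rows 2 and 3 agree on K; apply K→J and equate their J entries. Rows 2 and 3 agree on E, I; apply E, I→G, H and equate their G, H entries. Rows 1 and 3 agree on D; apply D→F and equate their F entries. Row 2 is now all distinguished symbols — the join is lossless.
Dependency preservation: the restricted closure of {G, K} across the fragments never reaches {F}, so G, K → F cannot be enforced without a join — not preserved.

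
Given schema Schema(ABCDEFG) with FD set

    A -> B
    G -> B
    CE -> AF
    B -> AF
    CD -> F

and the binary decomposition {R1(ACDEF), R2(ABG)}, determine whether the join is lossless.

No

Common attributes: R1 ∩ R2 = {A}.
Closure of {A}: A → B applies, adding B; B → AF applies, adding F. So (A)⁺ = {ABF}.
The closure contains neither all of R1 = {ACDEF} nor all of R2 = {ABG}, so the common attributes are not a superkey of either fragment. The join is lossy.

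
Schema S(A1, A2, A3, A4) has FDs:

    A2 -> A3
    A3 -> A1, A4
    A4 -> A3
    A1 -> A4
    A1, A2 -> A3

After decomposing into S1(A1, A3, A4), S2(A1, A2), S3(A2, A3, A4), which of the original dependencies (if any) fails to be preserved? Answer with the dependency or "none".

A2 → A3 lies within S3.
A3 → A1, A4 lies within S1.
A4 → A3 lies within S1.
A1 → A4 lies within S1.
A1, A2 → A3: restricted closure across fragments reaches A3.
Every dependency is enforceable on the fragments, so the decomposition is dependency-preserving.

none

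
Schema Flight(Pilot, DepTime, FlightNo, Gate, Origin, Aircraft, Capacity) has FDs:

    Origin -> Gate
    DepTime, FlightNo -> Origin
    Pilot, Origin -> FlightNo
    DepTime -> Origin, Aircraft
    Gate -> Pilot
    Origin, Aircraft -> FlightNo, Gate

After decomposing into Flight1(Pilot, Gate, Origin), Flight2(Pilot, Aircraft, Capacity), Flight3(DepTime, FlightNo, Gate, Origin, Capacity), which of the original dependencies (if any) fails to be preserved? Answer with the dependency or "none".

Check DepTime → Origin, Aircraft: no single fragment contains all of {DepTime, Origin, Aircraft}, and the restricted closure of {DepTime} across the fragments never reaches {Origin, Aircraft}.
Origin → Gate is preserved.
DepTime, FlightNo → Origin is preserved.
Pilot, Origin → FlightNo is preserved.
Gate → Pilot is preserved.
Origin, Aircraft → FlightNo, Gate is preserved.

DepTime -> Origin, Aircraft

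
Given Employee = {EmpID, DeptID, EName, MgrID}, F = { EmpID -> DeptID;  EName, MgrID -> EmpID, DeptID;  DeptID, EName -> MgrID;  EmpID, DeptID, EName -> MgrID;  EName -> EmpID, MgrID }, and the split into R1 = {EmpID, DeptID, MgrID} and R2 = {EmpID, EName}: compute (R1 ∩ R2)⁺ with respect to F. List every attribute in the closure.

R1 ∩ R2 = {EmpID}.
EmpID → DeptID applies, adding DeptID
Closure: {EmpID, DeptID}.

EmpID, DeptID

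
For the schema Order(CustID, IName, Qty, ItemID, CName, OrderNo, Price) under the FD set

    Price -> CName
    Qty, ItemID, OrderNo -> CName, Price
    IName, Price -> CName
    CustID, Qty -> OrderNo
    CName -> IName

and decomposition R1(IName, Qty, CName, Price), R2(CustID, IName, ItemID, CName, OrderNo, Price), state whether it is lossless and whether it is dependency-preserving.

Lossless test: (IName, CName, Price)⁺ = {IName, CName, Price}, which is a superkey of neither fragment — lossy.
Dependency preservation: the restricted closure of {Qty, ItemID, OrderNo} across the fragments never reaches {CName, Price}, so Qty, ItemID, OrderNo → CName, Price cannot be enforced without a join — not preserved.

lossy and not dependency-preserving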